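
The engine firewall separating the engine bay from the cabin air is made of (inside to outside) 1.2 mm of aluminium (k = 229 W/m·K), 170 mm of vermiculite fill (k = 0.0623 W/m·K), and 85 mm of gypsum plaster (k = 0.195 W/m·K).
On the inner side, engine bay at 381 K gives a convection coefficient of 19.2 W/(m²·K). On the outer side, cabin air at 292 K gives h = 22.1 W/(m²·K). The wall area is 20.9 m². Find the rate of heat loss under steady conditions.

Series thermal resistances:
R_inner film = 1/(h_i·A) = 1/(19.2×20.9) = 0.002492 K/W
R_aluminium = L/(kA) = 0.0012/(229×20.9) = 2.507×10^-7 K/W
R_vermiculite fill = L/(kA) = 0.17/(0.0623×20.9) = 0.1306 K/W
R_gypsum plaster = L/(kA) = 0.085/(0.195×20.9) = 0.02086 K/W
R_outer film = 1/(h_o·A) = 1/(22.1×20.9) = 0.002165 K/W
R_total = 0.1561 K/W
Q = ΔT / R_total = 89 / 0.1561

Q ≈ 570 W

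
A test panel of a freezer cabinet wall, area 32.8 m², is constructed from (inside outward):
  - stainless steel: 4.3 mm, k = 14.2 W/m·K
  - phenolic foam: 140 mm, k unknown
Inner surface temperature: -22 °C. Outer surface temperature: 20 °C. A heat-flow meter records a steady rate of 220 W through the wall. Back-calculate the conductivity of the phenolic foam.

k ≈ 0.0224 W/(m·K)

Using the resistance-network approach (series):
R_stainless steel = L/(kA) = 0.0043/(14.2×32.8) = 9.232×10^-6 K/W
Sum of known resistances R_other = 9.232×10^-6 K/W
Total R = ΔT/Q = 42/220 = 0.1909 K/W
R_phenolic foam = R_total − R_other = 0.1909 K/W
k = L/(R·A) = 0.14/(0.1909×32.8)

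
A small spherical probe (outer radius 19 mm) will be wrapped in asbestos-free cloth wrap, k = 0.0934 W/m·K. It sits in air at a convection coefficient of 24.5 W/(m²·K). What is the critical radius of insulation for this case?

r_cr ≈ 7.62 mm

For a sphere r_cr = 2k/h = 2×0.0934/24.5
r_cr = 7.62 mm; since the bare radius (19 mm) is above r_cr, any added insulation will reduce heat loss.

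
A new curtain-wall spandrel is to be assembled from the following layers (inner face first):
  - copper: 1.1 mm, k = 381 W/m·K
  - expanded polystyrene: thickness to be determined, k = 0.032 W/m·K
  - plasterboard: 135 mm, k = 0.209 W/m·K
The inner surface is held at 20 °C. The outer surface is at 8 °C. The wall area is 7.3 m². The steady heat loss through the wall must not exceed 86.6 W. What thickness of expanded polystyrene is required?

L ≈ 11.7 mm

Thermal resistances in series:
R_copper = L/(kA) = 0.0011/(381×7.3) = 3.955×10^-7 K/W
R_plasterboard = L/(kA) = 0.135/(0.209×7.3) = 0.08848 K/W
Sum of the known resistances R_other = 0.08848 K/W
Required total resistance R_tot = ΔT/Q_allow = 12/86.6 = 0.1386 K/W
R_expanded polystyrene = R_tot − R_other = 0.05008 K/W
L = R·k·A = 0.05008×0.032×7.3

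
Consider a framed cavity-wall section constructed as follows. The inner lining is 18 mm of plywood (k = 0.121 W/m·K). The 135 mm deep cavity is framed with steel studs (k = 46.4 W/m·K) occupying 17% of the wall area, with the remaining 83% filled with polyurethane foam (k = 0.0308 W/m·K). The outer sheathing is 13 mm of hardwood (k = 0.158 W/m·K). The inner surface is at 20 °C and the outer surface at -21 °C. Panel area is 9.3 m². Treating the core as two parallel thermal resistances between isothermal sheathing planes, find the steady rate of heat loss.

Q ≈ 1540 W

Sheathing layers in series; stud and cavity paths in parallel between them.
R_inner = 0.018/(0.121×9.3) = 0.016 K/W
R_stud  = 0.135/(46.4×0.17×9.3) = 0.00184 K/W
R_cav   = 0.135/(0.0308×0.83×9.3) = 0.5678 K/W
1/R_core = 1/R_stud + 1/R_cav → R_core = 0.001834 K/W
R_outer = 0.013/(0.158×9.3) = 0.008847 K/W
R_total = 0.02668 K/W
Q = ΔT/R_total = 41/0.02668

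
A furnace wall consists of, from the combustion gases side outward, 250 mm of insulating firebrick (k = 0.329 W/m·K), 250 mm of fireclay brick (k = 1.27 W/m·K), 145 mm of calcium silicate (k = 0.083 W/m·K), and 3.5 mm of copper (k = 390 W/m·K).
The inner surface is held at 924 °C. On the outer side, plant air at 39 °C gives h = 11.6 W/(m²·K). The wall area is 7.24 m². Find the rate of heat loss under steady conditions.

Model the wall as resistances in series:
R_insulating firebrick = L/(kA) = 0.25/(0.329×7.24) = 0.105 K/W
R_fireclay brick = L/(kA) = 0.25/(1.27×7.24) = 0.02719 K/W
R_calcium silicate = L/(kA) = 0.145/(0.083×7.24) = 0.2413 K/W
R_copper = L/(kA) = 0.0035/(390×7.24) = 1.24×10^-6 K/W
R_outer film = 1/(h_o·A) = 1/(11.6×7.24) = 0.01191 K/W
R_total = 0.3853 K/W
Q = ΔT / R_total = 885 / 0.3853

Q ≈ 2300 W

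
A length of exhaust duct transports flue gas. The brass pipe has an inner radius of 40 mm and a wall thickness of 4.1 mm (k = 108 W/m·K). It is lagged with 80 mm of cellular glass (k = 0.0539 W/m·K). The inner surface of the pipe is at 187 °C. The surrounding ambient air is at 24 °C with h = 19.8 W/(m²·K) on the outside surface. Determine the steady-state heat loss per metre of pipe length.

q′ ≈ 52.2 W/m

Treating each annulus and film as a series resistance:
R_brass pipe wall = ln(44.1/40)/(2π×108×1) = 1.438×10^-4 K/W
R_cellular glass = ln(124.1/44.1)/(2π×0.0539×1) = 3.055 K/W
R_outer film = 1/(h_o·2πr_oL) = 1/(19.8×2π×0.1241×1) = 0.06477 K/W
R_total = 3.12 K/W
Q = ΔT/R_total = 163/3.12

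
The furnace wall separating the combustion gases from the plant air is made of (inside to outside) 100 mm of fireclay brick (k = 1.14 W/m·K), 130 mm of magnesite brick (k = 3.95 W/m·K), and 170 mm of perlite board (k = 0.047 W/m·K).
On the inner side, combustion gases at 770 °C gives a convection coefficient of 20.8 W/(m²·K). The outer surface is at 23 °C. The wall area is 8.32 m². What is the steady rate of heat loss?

Q ≈ 1640 W

Using the resistance-network approach (series):
R_inner film = 1/(h_i·A) = 1/(20.8×8.32) = 0.005778 K/W
R_fireclay brick = L/(kA) = 0.1/(1.14×8.32) = 0.01054 K/W
R_magnesite brick = L/(kA) = 0.13/(3.95×8.32) = 0.003956 K/W
R_perlite board = L/(kA) = 0.17/(0.047×8.32) = 0.4347 K/W
R_total = 0.455 K/W
Q = ΔT / R_total = 747 / 0.455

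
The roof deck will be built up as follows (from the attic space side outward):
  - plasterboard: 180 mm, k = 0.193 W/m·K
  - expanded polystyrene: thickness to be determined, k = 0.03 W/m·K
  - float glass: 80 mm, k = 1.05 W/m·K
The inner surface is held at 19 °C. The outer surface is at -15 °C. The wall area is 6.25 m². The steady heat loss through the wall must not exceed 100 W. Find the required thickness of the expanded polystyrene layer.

L ≈ 33.5 mm

Treating each layer as a thermal resistance in series:
R_plasterboard = L/(kA) = 0.18/(0.193×6.25) = 0.1492 K/W
R_float glass = L/(kA) = 0.08/(1.05×6.25) = 0.01219 K/W
Sum of the known resistances R_other = 0.1614 K/W
Required total resistance R_tot = ΔT/Q_allow = 34/100 = 0.34 K/W
R_expanded polystyrene = R_tot − R_other = 0.1786 K/W
L = R·k·A = 0.1786×0.03×6.25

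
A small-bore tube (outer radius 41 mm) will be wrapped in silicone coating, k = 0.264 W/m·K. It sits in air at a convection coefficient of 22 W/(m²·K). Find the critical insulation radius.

r_cr ≈ 12 mm

For a cylinder r_cr = k/h = 0.264/22
r_cr = 12 mm; since the bare radius (41 mm) is above r_cr, any added insulation will reduce heat loss.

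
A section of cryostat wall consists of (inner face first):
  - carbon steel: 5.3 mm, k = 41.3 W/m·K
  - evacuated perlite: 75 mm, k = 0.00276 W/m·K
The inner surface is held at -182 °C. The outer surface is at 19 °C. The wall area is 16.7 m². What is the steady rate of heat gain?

Q ≈ 124 W

Treating each layer as a thermal resistance in series:
R_carbon steel = L/(kA) = 0.0053/(41.3×16.7) = 7.684×10^-6 K/W
R_evacuated perlite = L/(kA) = 0.075/(0.00276×16.7) = 1.627 K/W
R_total = 1.627 K/W
Q = ΔT / R_total = 201 / 1.627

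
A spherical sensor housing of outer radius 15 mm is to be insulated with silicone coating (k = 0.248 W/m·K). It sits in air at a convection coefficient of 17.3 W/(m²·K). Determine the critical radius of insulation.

r_cr ≈ 28.7 mm

For a sphere r_cr = 2k/h = 2×0.248/17.3
r_cr = 28.7 mm; since the bare radius (15 mm) is below r_cr, adding a thin layer of insulation will *increase* heat loss.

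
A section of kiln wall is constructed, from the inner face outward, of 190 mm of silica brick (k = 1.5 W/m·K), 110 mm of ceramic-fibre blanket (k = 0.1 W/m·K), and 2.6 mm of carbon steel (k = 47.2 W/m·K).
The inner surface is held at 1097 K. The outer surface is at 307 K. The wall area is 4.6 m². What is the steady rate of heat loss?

Q ≈ 2960 W

Model the wall as resistances in series:
R_silica brick = L/(kA) = 0.19/(1.5×4.6) = 0.02754 K/W
R_ceramic-fibre blanket = L/(kA) = 0.11/(0.1×4.6) = 0.2391 K/W
R_carbon steel = L/(kA) = 0.0026/(47.2×4.6) = 1.197×10^-5 K/W
R_total = 0.2667 K/W
Q = ΔT / R_total = 790 / 0.2667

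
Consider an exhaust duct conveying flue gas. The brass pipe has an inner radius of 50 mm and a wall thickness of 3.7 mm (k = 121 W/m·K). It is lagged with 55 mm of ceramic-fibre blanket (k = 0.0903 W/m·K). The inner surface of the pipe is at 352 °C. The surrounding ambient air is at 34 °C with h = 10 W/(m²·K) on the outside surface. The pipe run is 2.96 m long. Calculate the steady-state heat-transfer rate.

Q ≈ 677 W

Treating each annulus and film as a series resistance:
R_brass pipe wall = ln(53.7/50)/(2π×121×2.96) = 3.172×10^-5 K/W
R_ceramic-fibre blanket = ln(108.7/53.7)/(2π×0.0903×2.96) = 0.4199 K/W
R_outer film = 1/(h_o·2πr_oL) = 1/(10×2π×0.1087×2.96) = 0.04947 K/W
R_total = 0.4694 K/W
Q = ΔT/R_total = 318/0.4694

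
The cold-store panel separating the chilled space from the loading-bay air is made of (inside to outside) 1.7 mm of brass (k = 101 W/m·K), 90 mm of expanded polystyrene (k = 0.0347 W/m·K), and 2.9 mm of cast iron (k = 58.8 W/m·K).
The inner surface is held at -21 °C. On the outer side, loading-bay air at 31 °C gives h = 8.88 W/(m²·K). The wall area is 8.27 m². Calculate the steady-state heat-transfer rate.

Q ≈ 159 W

Series thermal resistances:
R_brass = L/(kA) = 0.0017/(101×8.27) = 2.035×10^-6 K/W
R_expanded polystyrene = L/(kA) = 0.09/(0.0347×8.27) = 0.3136 K/W
R_cast iron = L/(kA) = 0.0029/(58.8×8.27) = 5.964×10^-6 K/W
R_outer film = 1/(h_o·A) = 1/(8.88×8.27) = 0.01362 K/W
R_total = 0.3272 K/W
Q = ΔT / R_total = 52 / 0.3272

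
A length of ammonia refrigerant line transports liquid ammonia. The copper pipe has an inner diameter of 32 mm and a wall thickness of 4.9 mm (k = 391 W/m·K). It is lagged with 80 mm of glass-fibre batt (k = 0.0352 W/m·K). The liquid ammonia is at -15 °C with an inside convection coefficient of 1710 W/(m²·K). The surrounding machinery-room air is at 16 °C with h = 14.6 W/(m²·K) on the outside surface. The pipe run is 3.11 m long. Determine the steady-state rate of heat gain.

Q ≈ 13.3 W

Treating each annulus and film as a series resistance:
R_inner film = 1/(h_i·2πr₁L) = 1/(1710×2π×0.016×3.11) = 0.00187 K/W
R_copper pipe wall = ln(20.9/16)/(2π×391×3.11) = 3.497×10^-5 K/W
R_glass-fibre batt = ln(100.9/20.9)/(2π×0.0352×3.11) = 2.289 K/W
R_outer film = 1/(h_o·2πr_oL) = 1/(14.6×2π×0.1009×3.11) = 0.03474 K/W
R_total = 2.326 K/W
Q = ΔT/R_total = 31/2.326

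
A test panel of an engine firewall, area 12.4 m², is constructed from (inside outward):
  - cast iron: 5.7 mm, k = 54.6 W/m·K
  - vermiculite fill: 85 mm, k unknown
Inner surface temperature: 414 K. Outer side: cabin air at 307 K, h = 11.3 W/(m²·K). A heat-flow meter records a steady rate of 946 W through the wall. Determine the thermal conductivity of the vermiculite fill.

Series thermal resistances:
R_cast iron = L/(kA) = 0.0057/(54.6×12.4) = 8.419×10^-6 K/W
R_outer film = 1/(h_o·A) = 1/(11.3×12.4) = 0.007137 K/W
Sum of known resistances R_other = 0.007145 K/W
Total R = ΔT/Q = 107/946 = 0.1131 K/W
R_vermiculite fill = R_total − R_other = 0.106 K/W
k = L/(R·A) = 0.085/(0.106×12.4)

k ≈ 0.0647 W/(m·K)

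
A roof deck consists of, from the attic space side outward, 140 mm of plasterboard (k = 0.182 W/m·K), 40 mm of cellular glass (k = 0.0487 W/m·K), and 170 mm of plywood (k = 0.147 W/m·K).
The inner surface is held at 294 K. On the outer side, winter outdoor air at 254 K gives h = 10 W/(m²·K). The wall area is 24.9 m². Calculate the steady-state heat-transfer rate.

Treating each layer as a thermal resistance in series:
R_plasterboard = L/(kA) = 0.14/(0.182×24.9) = 0.03089 K/W
R_cellular glass = L/(kA) = 0.04/(0.0487×24.9) = 0.03299 K/W
R_plywood = L/(kA) = 0.17/(0.147×24.9) = 0.04644 K/W
R_outer film = 1/(h_o·A) = 1/(10×24.9) = 0.004016 K/W
R_total = 0.1143 K/W
Q = ΔT / R_total = 40 / 0.1143

Q ≈ 350 W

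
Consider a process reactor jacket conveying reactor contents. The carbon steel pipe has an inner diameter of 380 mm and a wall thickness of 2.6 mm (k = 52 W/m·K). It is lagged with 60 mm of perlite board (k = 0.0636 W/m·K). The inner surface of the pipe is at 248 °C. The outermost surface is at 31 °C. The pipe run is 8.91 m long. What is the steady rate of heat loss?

Treating each annulus and film as a series resistance:
R_carbon steel pipe wall = ln(192.6/190)/(2π×52×8.91) = 4.669×10^-6 K/W
R_perlite board = ln(252.6/192.6)/(2π×0.0636×8.91) = 0.07617 K/W
R_total = 0.07617 K/W
Q = ΔT/R_total = 217/0.07617

Q ≈ 2850 W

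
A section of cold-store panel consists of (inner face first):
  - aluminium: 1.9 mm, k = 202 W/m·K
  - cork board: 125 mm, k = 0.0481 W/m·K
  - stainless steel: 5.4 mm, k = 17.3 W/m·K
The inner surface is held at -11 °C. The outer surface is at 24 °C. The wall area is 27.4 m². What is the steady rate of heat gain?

Model the wall as resistances in series:
R_aluminium = L/(kA) = 0.0019/(202×27.4) = 3.433×10^-7 K/W
R_cork board = L/(kA) = 0.125/(0.0481×27.4) = 0.09484 K/W
R_stainless steel = L/(kA) = 0.0054/(17.3×27.4) = 1.139×10^-5 K/W
R_total = 0.09486 K/W
Q = ΔT / R_total = 35 / 0.09486

Q ≈ 369 W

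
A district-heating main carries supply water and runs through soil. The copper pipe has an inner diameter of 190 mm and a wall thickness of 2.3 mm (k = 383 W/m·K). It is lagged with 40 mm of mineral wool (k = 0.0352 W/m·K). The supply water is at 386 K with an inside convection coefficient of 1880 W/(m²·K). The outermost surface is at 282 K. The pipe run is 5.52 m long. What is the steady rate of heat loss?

For a radial system each layer contributes R = ln(r_out/r_in)/(2πkL); films add R = 1/(hA).
R_inner film = 1/(h_i·2πr₁L) = 1/(1880×2π×0.095×5.52) = 1.614×10^-4 K/W
R_copper pipe wall = ln(97.3/95)/(2π×383×5.52) = 1.801×10^-6 K/W
R_mineral wool = ln(137.3/97.3)/(2π×0.0352×5.52) = 0.2821 K/W
R_total = 0.2822 K/W
Q = ΔT/R_total = 104/0.2822

Q ≈ 368 W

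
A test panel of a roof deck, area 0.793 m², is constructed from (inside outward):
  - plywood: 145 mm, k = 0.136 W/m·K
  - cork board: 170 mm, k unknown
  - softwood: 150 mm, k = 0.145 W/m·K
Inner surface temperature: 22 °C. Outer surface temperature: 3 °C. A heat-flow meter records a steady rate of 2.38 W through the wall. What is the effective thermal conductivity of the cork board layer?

k ≈ 0.0402 W/(m·K)

Model the wall as resistances in series:
R_plywood = L/(kA) = 0.145/(0.136×0.793) = 1.344 K/W
R_softwood = L/(kA) = 0.15/(0.145×0.793) = 1.305 K/W
Sum of known resistances R_other = 2.649 K/W
Total R = ΔT/Q = 19/2.38 = 7.983 K/W
R_cork board = R_total − R_other = 5.334 K/W
k = L/(R·A) = 0.17/(5.334×0.793)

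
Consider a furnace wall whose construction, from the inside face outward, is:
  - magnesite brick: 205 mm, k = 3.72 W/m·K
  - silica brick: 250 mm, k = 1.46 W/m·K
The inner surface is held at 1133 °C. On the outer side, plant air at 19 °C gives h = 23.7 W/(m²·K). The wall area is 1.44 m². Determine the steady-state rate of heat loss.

Q ≈ 5970 W

Using the resistance-network approach (series):
R_magnesite brick = L/(kA) = 0.205/(3.72×1.44) = 0.03827 K/W
R_silica brick = L/(kA) = 0.25/(1.46×1.44) = 0.1189 K/W
R_outer film = 1/(h_o·A) = 1/(23.7×1.44) = 0.0293 K/W
R_total = 0.1865 K/W
Q = ΔT / R_total = 1114 / 0.1865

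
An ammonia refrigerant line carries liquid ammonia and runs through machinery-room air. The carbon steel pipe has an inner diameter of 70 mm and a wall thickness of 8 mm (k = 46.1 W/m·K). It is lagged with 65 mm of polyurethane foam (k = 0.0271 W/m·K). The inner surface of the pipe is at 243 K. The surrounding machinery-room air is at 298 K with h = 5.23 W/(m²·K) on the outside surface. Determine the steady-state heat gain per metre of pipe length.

For a radial system each layer contributes R = ln(r_out/r_in)/(2πkL); films add R = 1/(hA).
R_carbon steel pipe wall = ln(43/35)/(2π×46.1×1) = 7.107×10^-4 K/W
R_polyurethane foam = ln(108/43)/(2π×0.0271×1) = 5.409 K/W
R_outer film = 1/(h_o·2πr_oL) = 1/(5.23×2π×0.108×1) = 0.2818 K/W
R_total = 5.691 K/W
Q = ΔT/R_total = 55/5.691

q′ ≈ 9.66 W/m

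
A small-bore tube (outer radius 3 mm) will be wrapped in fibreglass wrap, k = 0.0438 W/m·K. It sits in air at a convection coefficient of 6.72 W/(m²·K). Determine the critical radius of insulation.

For a cylinder r_cr = k/h = 0.0438/6.72
r_cr = 6.52 mm; since the bare radius (3 mm) is below r_cr, adding a thin layer of insulation will *increase* heat loss.

r_cr ≈ 6.52 mm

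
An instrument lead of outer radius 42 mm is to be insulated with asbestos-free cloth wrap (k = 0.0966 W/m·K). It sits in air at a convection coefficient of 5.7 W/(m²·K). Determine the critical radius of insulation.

For a cylinder r_cr = k/h = 0.0966/5.7
r_cr = 16.9 mm; since the bare radius (42 mm) is above r_cr, any added insulation will reduce heat loss.

r_cr ≈ 16.9 mm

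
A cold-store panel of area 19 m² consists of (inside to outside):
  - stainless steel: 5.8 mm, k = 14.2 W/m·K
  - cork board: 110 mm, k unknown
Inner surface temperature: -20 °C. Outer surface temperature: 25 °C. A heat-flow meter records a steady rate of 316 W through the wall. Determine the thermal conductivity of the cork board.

k ≈ 0.0407 W/(m·K)

Model the wall as resistances in series:
R_stainless steel = L/(kA) = 0.0058/(14.2×19) = 2.15×10^-5 K/W
Sum of known resistances R_other = 2.15×10^-5 K/W
Total R = ΔT/Q = 45/316 = 0.1424 K/W
R_cork board = R_total − R_other = 0.1424 K/W
k = L/(R·A) = 0.11/(0.1424×19)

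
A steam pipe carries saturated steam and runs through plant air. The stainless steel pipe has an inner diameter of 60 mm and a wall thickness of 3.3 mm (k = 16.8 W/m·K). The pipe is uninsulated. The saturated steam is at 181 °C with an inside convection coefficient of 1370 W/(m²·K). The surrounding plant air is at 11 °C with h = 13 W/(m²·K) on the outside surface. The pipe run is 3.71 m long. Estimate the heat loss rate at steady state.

Q ≈ 1690 W

Per-layer cylindrical resistances, series-summed:
R_inner film = 1/(h_i·2πr₁L) = 1/(1370×2π×0.03×3.71) = 0.001044 K/W
R_stainless steel pipe wall = ln(33.3/30)/(2π×16.8×3.71) = 2.665×10^-4 K/W
R_outer film = 1/(h_o·2πr_oL) = 1/(13×2π×0.0333×3.71) = 0.0991 K/W
R_total = 0.1004 K/W
Q = ΔT/R_total = 170/0.1004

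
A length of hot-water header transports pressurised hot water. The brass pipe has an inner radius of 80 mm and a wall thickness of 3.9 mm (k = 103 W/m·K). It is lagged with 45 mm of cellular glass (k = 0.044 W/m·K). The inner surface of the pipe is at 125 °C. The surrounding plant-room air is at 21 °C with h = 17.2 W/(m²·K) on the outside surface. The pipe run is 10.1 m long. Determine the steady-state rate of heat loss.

Radial resistances (cylindrical: R_cond = ln(r_o/r_i)/(2πkL), R_conv = 1/(h·2πrL)):
R_brass pipe wall = ln(83.9/80)/(2π×103×10.1) = 7.282×10^-6 K/W
R_cellular glass = ln(128.9/83.9)/(2π×0.044×10.1) = 0.1538 K/W
R_outer film = 1/(h_o·2πr_oL) = 1/(17.2×2π×0.1289×10.1) = 0.007108 K/W
R_total = 0.1609 K/W
Q = ΔT/R_total = 104/0.1609

Q ≈ 646 W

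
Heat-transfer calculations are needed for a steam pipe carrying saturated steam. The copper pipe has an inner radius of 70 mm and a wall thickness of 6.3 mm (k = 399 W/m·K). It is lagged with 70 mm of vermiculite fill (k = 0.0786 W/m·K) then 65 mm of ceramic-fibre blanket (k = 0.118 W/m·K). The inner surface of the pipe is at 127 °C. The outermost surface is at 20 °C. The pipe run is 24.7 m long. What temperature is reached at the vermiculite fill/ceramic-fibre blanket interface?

T ≈ 49.2 °C

Treating each annulus and film as a series resistance:
R_copper pipe wall = ln(76.3/70)/(2π×399×24.7) = 1.392×10^-6 K/W
R_vermiculite fill = ln(146.3/76.3)/(2π×0.0786×24.7) = 0.05337 K/W
R_ceramic-fibre blanket = ln(211.3/146.3)/(2π×0.118×24.7) = 0.02007 K/W
R_total = 0.07344 K/W
Q = ΔT/R_total = 107/0.07344
Q = 1460 W
T_interface = T_inner − Q·ΣR(inner→interface) = 127 − 1460×0.05337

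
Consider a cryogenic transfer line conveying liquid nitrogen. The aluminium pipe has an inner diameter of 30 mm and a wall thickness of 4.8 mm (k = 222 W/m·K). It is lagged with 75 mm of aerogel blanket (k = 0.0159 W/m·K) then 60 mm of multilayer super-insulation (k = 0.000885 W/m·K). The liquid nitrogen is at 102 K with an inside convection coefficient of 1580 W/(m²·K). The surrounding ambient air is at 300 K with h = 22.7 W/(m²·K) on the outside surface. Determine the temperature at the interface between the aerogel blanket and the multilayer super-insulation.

Cylindrical conduction, so R = ln(r₂/r₁)/(2πkL) per layer, in series:
R_inner film = 1/(h_i·2πr₁L) = 1/(1580×2π×0.015×1) = 0.006715 K/W
R_aluminium pipe wall = ln(19.8/15)/(2π×222×1) = 1.99×10^-4 K/W
R_aerogel blanket = ln(94.8/19.8)/(2π×0.0159×1) = 15.68 K/W
R_multilayer super-insulation = ln(154.8/94.8)/(2π×0.000885×1) = 88.19 K/W
R_outer film = 1/(h_o·2πr_oL) = 1/(22.7×2π×0.1548×1) = 0.04529 K/W
R_total = 103.9 K/W
Q = ΔT/R_total = 198/103.9
Q = 1.91 W/m
T_interface = T_inner + Q·ΣR(inner→interface) = 102 + 1.91×15.68

T ≈ 132 K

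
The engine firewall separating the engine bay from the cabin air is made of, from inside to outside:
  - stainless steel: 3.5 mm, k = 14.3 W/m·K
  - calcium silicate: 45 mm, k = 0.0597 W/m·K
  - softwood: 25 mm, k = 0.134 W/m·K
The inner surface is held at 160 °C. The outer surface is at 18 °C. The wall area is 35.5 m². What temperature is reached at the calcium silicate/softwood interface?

T ≈ 46.2 °C

Using the resistance-network approach (series):
R_stainless steel = L/(kA) = 0.0035/(14.3×35.5) = 6.895×10^-6 K/W
R_calcium silicate = L/(kA) = 0.045/(0.0597×35.5) = 0.02123 K/W
R_softwood = L/(kA) = 0.025/(0.134×35.5) = 0.005255 K/W
R_total = 0.0265 K/W;  Q = ΔT/R_total = 142/0.0265 = 5359 W
T_interface = T_inner − Q·ΣR(inner→interface) = 160 − 5360×0.02124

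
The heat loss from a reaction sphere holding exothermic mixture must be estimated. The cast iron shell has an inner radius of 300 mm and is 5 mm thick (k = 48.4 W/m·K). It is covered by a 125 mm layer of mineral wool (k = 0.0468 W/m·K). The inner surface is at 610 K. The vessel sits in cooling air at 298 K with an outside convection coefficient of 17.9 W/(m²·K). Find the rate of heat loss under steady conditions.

For a spherical shell R = (1/r₁ − 1/r₂)/(4πk); film R = 1/(h·4πr²). In series:
R_cast iron shell = (1/0.3 − 1/0.305)/(4π×48.4) = 8.984×10^-5 K/W
R_mineral wool = (1/0.305 − 1/0.43)/(4π×0.0468) = 1.621 K/W
R_outer film = 1/(h·4πr_o²) = 1/(17.9×4π×0.43²) = 0.02404 K/W
R_total = 1.645 K/W
Q = ΔT/R_total = 312/1.645

Q ≈ 190 W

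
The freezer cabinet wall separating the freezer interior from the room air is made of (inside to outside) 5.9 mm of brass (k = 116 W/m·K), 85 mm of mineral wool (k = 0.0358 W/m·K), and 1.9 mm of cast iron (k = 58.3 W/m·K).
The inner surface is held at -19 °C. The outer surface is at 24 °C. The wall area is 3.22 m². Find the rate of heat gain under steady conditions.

Q ≈ 58.3 W

Model the wall as resistances in series:
R_brass = L/(kA) = 0.0059/(116×3.22) = 1.58×10^-5 K/W
R_mineral wool = L/(kA) = 0.085/(0.0358×3.22) = 0.7374 K/W
R_cast iron = L/(kA) = 0.0019/(58.3×3.22) = 1.012×10^-5 K/W
R_total = 0.7374 K/W
Q = ΔT / R_total = 43 / 0.7374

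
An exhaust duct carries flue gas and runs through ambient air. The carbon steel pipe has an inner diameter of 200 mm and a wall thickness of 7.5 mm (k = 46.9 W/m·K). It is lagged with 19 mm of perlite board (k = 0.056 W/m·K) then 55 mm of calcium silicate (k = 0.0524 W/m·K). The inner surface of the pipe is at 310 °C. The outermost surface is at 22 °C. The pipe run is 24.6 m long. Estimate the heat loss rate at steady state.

Treating each annulus and film as a series resistance:
R_carbon steel pipe wall = ln(107.5/100)/(2π×46.9×24.6) = 9.976×10^-6 K/W
R_perlite board = ln(126.5/107.5)/(2π×0.056×24.6) = 0.0188 K/W
R_calcium silicate = ln(181.5/126.5)/(2π×0.0524×24.6) = 0.04457 K/W
R_total = 0.06339 K/W
Q = ΔT/R_total = 288/0.06339

Q ≈ 4540 W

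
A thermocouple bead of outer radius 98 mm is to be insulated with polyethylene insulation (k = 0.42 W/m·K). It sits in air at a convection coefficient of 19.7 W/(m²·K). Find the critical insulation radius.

For a sphere r_cr = 2k/h = 2×0.42/19.7
r_cr = 42.6 mm; since the bare radius (98 mm) is above r_cr, any added insulation will reduce heat loss.

r_cr ≈ 42.6 mm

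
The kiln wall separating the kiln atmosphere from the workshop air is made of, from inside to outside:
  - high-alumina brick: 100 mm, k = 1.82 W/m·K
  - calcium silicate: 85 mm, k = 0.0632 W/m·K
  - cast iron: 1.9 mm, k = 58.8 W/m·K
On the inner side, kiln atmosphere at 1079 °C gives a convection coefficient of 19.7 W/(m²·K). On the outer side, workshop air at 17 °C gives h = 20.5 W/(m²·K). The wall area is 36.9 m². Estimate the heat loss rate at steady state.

Thermal resistances in series:
R_inner film = 1/(h_i·A) = 1/(19.7×36.9) = 0.001376 K/W
R_high-alumina brick = L/(kA) = 0.1/(1.82×36.9) = 0.001489 K/W
R_calcium silicate = L/(kA) = 0.085/(0.0632×36.9) = 0.03645 K/W
R_cast iron = L/(kA) = 0.0019/(58.8×36.9) = 8.757×10^-7 K/W
R_outer film = 1/(h_o·A) = 1/(20.5×36.9) = 0.001322 K/W
R_total = 0.04064 K/W
Q = ΔT / R_total = 1062 / 0.04064

Q ≈ 26100 W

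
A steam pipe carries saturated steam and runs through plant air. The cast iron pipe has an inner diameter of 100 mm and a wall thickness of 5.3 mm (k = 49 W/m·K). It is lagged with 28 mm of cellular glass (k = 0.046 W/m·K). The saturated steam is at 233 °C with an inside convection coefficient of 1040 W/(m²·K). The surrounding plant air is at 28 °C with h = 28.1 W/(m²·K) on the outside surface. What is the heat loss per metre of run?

Treating each annulus and film as a series resistance:
R_inner film = 1/(h_i·2πr₁L) = 1/(1040×2π×0.05×1) = 0.003061 K/W
R_cast iron pipe wall = ln(55.3/50)/(2π×49×1) = 3.272×10^-4 K/W
R_cellular glass = ln(83.3/55.3)/(2π×0.046×1) = 1.417 K/W
R_outer film = 1/(h_o·2πr_oL) = 1/(28.1×2π×0.0833×1) = 0.06799 K/W
R_total = 1.489 K/W
Q = ΔT/R_total = 205/1.489

q′ ≈ 138 W/m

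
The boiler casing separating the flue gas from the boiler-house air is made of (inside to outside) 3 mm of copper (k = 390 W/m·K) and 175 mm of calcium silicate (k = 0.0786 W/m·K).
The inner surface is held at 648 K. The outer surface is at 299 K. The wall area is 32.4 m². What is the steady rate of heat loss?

Series thermal resistances:
R_copper = L/(kA) = 0.003/(390×32.4) = 2.374×10^-7 K/W
R_calcium silicate = L/(kA) = 0.175/(0.0786×32.4) = 0.06872 K/W
R_total = 0.06872 K/W
Q = ΔT / R_total = 349 / 0.06872

Q ≈ 5080 W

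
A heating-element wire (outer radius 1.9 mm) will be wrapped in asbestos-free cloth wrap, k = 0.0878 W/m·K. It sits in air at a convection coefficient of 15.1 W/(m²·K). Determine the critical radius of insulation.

r_cr ≈ 5.81 mm

For a cylinder r_cr = k/h = 0.0878/15.1
r_cr = 5.81 mm; since the bare radius (1.9 mm) is below r_cr, adding a thin layer of insulation will *increase* heat loss.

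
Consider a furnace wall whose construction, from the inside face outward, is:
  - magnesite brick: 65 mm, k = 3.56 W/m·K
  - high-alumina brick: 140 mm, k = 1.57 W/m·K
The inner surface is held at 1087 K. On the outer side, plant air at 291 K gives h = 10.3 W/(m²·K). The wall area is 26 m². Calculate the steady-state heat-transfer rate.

Q ≈ 101000 W

Thermal resistances in series:
R_magnesite brick = L/(kA) = 0.065/(3.56×26) = 7.022×10^-4 K/W
R_high-alumina brick = L/(kA) = 0.14/(1.57×26) = 0.00343 K/W
R_outer film = 1/(h_o·A) = 1/(10.3×26) = 0.003734 K/W
R_total = 0.007866 K/W
Q = ΔT / R_total = 796 / 0.007866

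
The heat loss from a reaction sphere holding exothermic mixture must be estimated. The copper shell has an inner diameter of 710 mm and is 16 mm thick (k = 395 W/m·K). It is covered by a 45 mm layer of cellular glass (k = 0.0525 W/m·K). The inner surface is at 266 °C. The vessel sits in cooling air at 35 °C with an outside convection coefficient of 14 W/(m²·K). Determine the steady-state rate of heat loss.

Q ≈ 486 W

Radial (spherical) resistances in series:
R_copper shell = (1/0.355 − 1/0.371)/(4π×395) = 2.447×10^-5 K/W
R_cellular glass = (1/0.371 − 1/0.416)/(4π×0.0525) = 0.442 K/W
R_outer film = 1/(h·4πr_o²) = 1/(14×4π×0.416²) = 0.03285 K/W
R_total = 0.4748 K/W
Q = ΔT/R_total = 231/0.4748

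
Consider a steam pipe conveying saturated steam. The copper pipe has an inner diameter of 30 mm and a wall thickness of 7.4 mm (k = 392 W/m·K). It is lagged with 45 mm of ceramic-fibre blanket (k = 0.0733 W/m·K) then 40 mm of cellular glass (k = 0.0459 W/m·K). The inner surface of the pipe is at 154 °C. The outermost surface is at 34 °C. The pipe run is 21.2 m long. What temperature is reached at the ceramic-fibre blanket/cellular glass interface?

Per-layer cylindrical resistances, series-summed:
R_copper pipe wall = ln(22.4/15)/(2π×392×21.2) = 7.68×10^-6 K/W
R_ceramic-fibre blanket = ln(67.4/22.4)/(2π×0.0733×21.2) = 0.1128 K/W
R_cellular glass = ln(107.4/67.4)/(2π×0.0459×21.2) = 0.0762 K/W
R_total = 0.189 K/W
Q = ΔT/R_total = 120/0.189
Q = 635 W
T_interface = T_inner − Q·ΣR(inner→interface) = 154 − 635×0.1128

T ≈ 82.4 °C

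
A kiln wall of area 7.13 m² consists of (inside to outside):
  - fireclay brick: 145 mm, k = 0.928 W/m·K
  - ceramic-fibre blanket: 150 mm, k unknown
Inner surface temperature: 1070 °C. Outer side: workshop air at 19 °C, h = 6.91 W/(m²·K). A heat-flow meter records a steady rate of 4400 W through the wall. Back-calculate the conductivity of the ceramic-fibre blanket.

Model the wall as resistances in series:
R_fireclay brick = L/(kA) = 0.145/(0.928×7.13) = 0.02191 K/W
R_outer film = 1/(h_o·A) = 1/(6.91×7.13) = 0.0203 K/W
Sum of known resistances R_other = 0.04221 K/W
Total R = ΔT/Q = 1051/4400 = 0.2389 K/W
R_ceramic-fibre blanket = R_total − R_other = 0.1967 K/W
k = L/(R·A) = 0.15/(0.1967×7.13)

k ≈ 0.107 W/(m·K)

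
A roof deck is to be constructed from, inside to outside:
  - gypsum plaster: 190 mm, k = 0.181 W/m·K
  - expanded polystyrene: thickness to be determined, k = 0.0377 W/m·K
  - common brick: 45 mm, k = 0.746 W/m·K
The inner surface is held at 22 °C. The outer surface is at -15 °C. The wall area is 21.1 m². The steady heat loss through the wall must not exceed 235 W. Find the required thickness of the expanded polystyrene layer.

Series thermal resistances:
R_gypsum plaster = L/(kA) = 0.19/(0.181×21.1) = 0.04975 K/W
R_common brick = L/(kA) = 0.045/(0.746×21.1) = 0.002859 K/W
Sum of the known resistances R_other = 0.05261 K/W
Required total resistance R_tot = ΔT/Q_allow = 37/235 = 0.1574 K/W
R_expanded polystyrene = R_tot − R_other = 0.1048 K/W
L = R·k·A = 0.1048×0.0377×21.1

L ≈ 83.4 mm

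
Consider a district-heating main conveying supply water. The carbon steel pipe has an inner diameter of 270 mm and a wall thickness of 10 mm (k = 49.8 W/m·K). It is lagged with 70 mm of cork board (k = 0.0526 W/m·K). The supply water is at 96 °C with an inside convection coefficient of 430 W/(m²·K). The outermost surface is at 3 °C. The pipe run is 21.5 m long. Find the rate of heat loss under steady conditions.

Treating each annulus and film as a series resistance:
R_inner film = 1/(h_i·2πr₁L) = 1/(430×2π×0.135×21.5) = 1.275×10^-4 K/W
R_carbon steel pipe wall = ln(145/135)/(2π×49.8×21.5) = 1.062×10^-5 K/W
R_cork board = ln(215/145)/(2π×0.0526×21.5) = 0.05544 K/W
R_total = 0.05557 K/W
Q = ΔT/R_total = 93/0.05557

Q ≈ 1670 W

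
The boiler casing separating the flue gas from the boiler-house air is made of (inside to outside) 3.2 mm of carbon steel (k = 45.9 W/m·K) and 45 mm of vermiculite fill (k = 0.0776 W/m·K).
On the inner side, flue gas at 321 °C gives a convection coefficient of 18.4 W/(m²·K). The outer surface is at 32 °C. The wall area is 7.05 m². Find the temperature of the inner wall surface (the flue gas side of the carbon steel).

T ≈ 296 °C

Treating each layer as a thermal resistance in series:
R_inner film = 1/(h_i·A) = 1/(18.4×7.05) = 0.007709 K/W
R_carbon steel = L/(kA) = 0.0032/(45.9×7.05) = 9.889×10^-6 K/W
R_vermiculite fill = L/(kA) = 0.045/(0.0776×7.05) = 0.08225 K/W
R_total = 0.08997 K/W;  Q = ΔT/R_total = 289/0.08997 = 3212 W
T_interface = T_inner − Q·ΣR(inner→interface) = 321 − 3210×0.007709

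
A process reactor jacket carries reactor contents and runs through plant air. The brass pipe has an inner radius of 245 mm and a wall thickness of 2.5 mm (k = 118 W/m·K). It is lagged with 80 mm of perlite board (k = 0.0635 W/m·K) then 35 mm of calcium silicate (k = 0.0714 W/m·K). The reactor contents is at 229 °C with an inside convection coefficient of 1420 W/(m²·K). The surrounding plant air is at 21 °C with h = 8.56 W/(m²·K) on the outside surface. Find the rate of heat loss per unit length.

q′ ≈ 212 W/m

Cylindrical conduction, so R = ln(r₂/r₁)/(2πkL) per layer, in series:
R_inner film = 1/(h_i·2πr₁L) = 1/(1420×2π×0.245×1) = 4.575×10^-4 K/W
R_brass pipe wall = ln(247.5/245)/(2π×118×1) = 1.369×10^-5 K/W
R_perlite board = ln(327.5/247.5)/(2π×0.0635×1) = 0.702 K/W
R_calcium silicate = ln(362.5/327.5)/(2π×0.0714×1) = 0.2263 K/W
R_outer film = 1/(h_o·2πr_oL) = 1/(8.56×2π×0.3625×1) = 0.05129 K/W
R_total = 0.9801 K/W
Q = ΔT/R_total = 208/0.9801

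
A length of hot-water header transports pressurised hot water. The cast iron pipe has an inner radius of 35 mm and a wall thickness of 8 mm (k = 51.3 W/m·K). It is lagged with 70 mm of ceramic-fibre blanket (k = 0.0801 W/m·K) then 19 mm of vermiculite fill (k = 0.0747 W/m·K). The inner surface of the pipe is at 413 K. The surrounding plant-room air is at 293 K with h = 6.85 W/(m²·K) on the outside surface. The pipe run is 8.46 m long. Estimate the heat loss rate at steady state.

Q ≈ 418 W

For a radial system each layer contributes R = ln(r_out/r_in)/(2πkL); films add R = 1/(hA).
R_cast iron pipe wall = ln(43/35)/(2π×51.3×8.46) = 7.549×10^-5 K/W
R_ceramic-fibre blanket = ln(113/43)/(2π×0.0801×8.46) = 0.2269 K/W
R_vermiculite fill = ln(132/113)/(2π×0.0747×8.46) = 0.03914 K/W
R_outer film = 1/(h_o·2πr_oL) = 1/(6.85×2π×0.132×8.46) = 0.02081 K/W
R_total = 0.2869 K/W
Q = ΔT/R_total = 120/0.2869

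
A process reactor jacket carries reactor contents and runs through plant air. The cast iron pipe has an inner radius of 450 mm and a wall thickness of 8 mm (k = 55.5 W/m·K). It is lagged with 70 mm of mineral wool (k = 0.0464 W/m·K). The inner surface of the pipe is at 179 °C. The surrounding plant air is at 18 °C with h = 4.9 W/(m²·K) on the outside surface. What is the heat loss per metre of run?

q′ ≈ 293 W/m

Radial resistances (cylindrical: R_cond = ln(r_o/r_i)/(2πkL), R_conv = 1/(h·2πrL)):
R_cast iron pipe wall = ln(458/450)/(2π×55.5×1) = 5.053×10^-5 K/W
R_mineral wool = ln(528/458)/(2π×0.0464×1) = 0.4878 K/W
R_outer film = 1/(h_o·2πr_oL) = 1/(4.9×2π×0.528×1) = 0.06152 K/W
R_total = 0.5494 K/W
Q = ΔT/R_total = 161/0.5494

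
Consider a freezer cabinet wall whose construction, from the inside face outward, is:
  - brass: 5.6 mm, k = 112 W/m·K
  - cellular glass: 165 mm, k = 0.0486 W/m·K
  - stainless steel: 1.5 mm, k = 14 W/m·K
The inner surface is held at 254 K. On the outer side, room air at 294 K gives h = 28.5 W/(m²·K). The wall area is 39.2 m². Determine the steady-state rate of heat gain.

Thermal resistances in series:
R_brass = L/(kA) = 0.0056/(112×39.2) = 1.276×10^-6 K/W
R_cellular glass = L/(kA) = 0.165/(0.0486×39.2) = 0.08661 K/W
R_stainless steel = L/(kA) = 0.0015/(14×39.2) = 2.733×10^-6 K/W
R_outer film = 1/(h_o·A) = 1/(28.5×39.2) = 8.951×10^-4 K/W
R_total = 0.08751 K/W
Q = ΔT / R_total = 40 / 0.08751

Q ≈ 457 W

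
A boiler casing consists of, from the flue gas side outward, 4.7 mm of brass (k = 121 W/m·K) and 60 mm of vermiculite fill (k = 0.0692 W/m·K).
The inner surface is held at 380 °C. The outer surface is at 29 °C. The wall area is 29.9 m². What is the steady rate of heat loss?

Thermal resistances in series:
R_brass = L/(kA) = 0.0047/(121×29.9) = 1.299×10^-6 K/W
R_vermiculite fill = L/(kA) = 0.06/(0.0692×29.9) = 0.029 K/W
R_total = 0.029 K/W
Q = ΔT / R_total = 351 / 0.029

Q ≈ 12100 W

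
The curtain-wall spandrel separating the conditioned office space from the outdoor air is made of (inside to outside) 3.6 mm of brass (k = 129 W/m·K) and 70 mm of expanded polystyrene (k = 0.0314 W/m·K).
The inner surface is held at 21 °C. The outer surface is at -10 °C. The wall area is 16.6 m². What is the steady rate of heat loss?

Q ≈ 231 W

Thermal resistances in series:
R_brass = L/(kA) = 0.0036/(129×16.6) = 1.681×10^-6 K/W
R_expanded polystyrene = L/(kA) = 0.07/(0.0314×16.6) = 0.1343 K/W
R_total = 0.1343 K/W
Q = ΔT / R_total = 31 / 0.1343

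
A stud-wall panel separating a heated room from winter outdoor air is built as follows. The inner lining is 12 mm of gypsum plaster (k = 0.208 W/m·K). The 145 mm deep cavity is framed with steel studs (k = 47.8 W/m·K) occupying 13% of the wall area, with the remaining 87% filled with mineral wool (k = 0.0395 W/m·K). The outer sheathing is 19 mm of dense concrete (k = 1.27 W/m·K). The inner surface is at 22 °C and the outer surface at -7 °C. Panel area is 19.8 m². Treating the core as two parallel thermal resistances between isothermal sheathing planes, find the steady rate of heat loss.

Sheathing layers in series; stud and cavity paths in parallel between them.
R_inner = 0.012/(0.208×19.8) = 0.002914 K/W
R_stud  = 0.145/(47.8×0.13×19.8) = 0.001179 K/W
R_cav   = 0.145/(0.0395×0.87×19.8) = 0.2131 K/W
1/R_core = 1/R_stud + 1/R_cav → R_core = 0.001172 K/W
R_outer = 0.019/(1.27×19.8) = 7.556×10^-4 K/W
R_total = 0.004841 K/W
Q = ΔT/R_total = 29/0.004841

Q ≈ 5990 W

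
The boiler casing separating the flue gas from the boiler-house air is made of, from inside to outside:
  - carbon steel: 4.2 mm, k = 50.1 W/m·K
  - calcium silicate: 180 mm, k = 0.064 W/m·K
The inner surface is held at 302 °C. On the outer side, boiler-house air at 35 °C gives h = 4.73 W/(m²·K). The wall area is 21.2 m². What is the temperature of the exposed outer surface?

T ≈ 53.7 °C

Using the resistance-network approach (series):
R_carbon steel = L/(kA) = 0.0042/(50.1×21.2) = 3.954×10^-6 K/W
R_calcium silicate = L/(kA) = 0.18/(0.064×21.2) = 0.1327 K/W
R_outer film = 1/(h_o·A) = 1/(4.73×21.2) = 0.009972 K/W
R_total = 0.1426 K/W;  Q = ΔT/R_total = 267/0.1426 = 1872 W
T_interface = T_inner − Q·ΣR(inner→interface) = 302 − 1870×0.1327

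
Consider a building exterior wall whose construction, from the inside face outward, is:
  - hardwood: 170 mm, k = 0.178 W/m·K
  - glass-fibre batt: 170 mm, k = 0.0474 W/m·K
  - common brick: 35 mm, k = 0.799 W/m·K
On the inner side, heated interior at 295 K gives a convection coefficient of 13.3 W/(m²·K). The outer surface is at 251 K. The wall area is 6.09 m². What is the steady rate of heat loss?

Q ≈ 57.5 W

Using the resistance-network approach (series):
R_inner film = 1/(h_i·A) = 1/(13.3×6.09) = 0.01235 K/W
R_hardwood = L/(kA) = 0.17/(0.178×6.09) = 0.1568 K/W
R_glass-fibre batt = L/(kA) = 0.17/(0.0474×6.09) = 0.5889 K/W
R_common brick = L/(kA) = 0.035/(0.799×6.09) = 0.007193 K/W
R_total = 0.7653 K/W
Q = ΔT / R_total = 44 / 0.7653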